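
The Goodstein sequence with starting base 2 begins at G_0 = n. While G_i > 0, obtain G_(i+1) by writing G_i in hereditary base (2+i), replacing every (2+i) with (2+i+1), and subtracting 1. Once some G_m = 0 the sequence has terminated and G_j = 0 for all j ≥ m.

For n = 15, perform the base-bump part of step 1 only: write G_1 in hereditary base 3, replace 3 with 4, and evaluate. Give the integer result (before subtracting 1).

1284

i=0: 15 = 2^(2 + 1) + 2^2 + 2 + 1 (b=2); 2→3: 3^(3 + 1) + 3^3 + 3 + 1 = 112; 112−1 = 111
i=1: 111 = 3^(3 + 1) + 3^3 + 3 (b=3); 3→4: 4^(4 + 1) + 4^4 + 4 = 1284; 1284−1 = 1283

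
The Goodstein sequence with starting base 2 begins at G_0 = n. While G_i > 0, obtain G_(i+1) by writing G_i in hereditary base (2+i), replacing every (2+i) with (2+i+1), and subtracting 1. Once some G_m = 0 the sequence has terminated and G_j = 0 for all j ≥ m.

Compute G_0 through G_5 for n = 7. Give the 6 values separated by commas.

7, 30, 259, 3127, 46657, 823543

G_0=7  [base 2] 2^2 + 2 + 1  →[2↦3]→  3^3 + 3 + 1 = 31  −1 ⇒ G_1=30
G_1=30  [base 3] 3^3 + 3  →[3↦4]→  4^4 + 4 = 260  −1 ⇒ G_2=259
G_2=259  [base 4] 4^4 + 3  →[4↦5]→  5^5 + 3 = 3128  −1 ⇒ G_3=3127
G_3=3127  [base 5] 5^5 + 2  →[5↦6]→  6^6 + 2 = 46658  −1 ⇒ G_4=46657
G_4=46657  [base 6] 6^6 + 1  →[6↦7]→  7^7 + 1 = 823544  −1 ⇒ G_5=823543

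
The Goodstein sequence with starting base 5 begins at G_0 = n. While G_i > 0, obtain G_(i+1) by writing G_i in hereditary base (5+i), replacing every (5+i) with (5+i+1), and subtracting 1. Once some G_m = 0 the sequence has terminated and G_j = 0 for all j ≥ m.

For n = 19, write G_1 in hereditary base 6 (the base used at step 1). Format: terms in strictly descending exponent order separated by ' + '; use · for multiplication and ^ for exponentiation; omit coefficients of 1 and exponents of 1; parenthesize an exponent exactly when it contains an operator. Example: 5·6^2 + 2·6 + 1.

19 —HB5→ 3·5 + 4 —bump→ 3·6 + 4 = 22 —(−1)→ 21
21 —HB6→ 3·6 + 3 —bump→ 3·7 + 3 = 24 —(−1)→ 23

3·6 + 3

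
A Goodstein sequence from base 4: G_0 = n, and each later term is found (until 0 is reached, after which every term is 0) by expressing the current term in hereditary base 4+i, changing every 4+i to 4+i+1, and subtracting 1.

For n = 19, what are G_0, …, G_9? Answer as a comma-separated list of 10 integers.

(0) 19|_4 = 4^2 + 3 ↦ 5^2 + 3|_5 = 28 ⇒ 27
(1) 27|_5 = 5^2 + 2 ↦ 6^2 + 2|_6 = 38 ⇒ 37
(2) 37|_6 = 6^2 + 1 ↦ 7^2 + 1|_7 = 50 ⇒ 49
(3) 49|_7 = 7^2 ↦ 8^2|_8 = 64 ⇒ 63
(4) 63|_8 = 7·8 + 7 ↦ 7·9 + 7|_9 = 70 ⇒ 69
(5) 69|_9 = 7·9 + 6 ↦ 7·10 + 6|_10 = 76 ⇒ 75
(6) 75|_10 = 7·10 + 5 ↦ 7·11 + 5|_11 = 82 ⇒ 81
(7) 81|_11 = 7·11 + 4 ↦ 7·12 + 4|_12 = 88 ⇒ 87
(8) 87|_12 = 7·12 + 3 ↦ 7·13 + 3|_13 = 94 ⇒ 93

19, 27, 37, 49, 63, 69, 75, 81, 87, 93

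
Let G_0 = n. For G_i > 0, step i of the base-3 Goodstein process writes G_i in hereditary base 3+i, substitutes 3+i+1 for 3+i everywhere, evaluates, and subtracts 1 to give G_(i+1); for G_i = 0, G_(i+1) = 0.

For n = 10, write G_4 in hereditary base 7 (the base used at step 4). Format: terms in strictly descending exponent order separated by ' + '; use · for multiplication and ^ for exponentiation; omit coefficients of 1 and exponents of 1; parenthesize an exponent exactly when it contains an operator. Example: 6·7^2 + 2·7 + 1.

4·7 + 2

G_0 = 10. HB_3(10) = 3^2 + 1. Bump = 17. G_1 = 16.
G_1 = 16. HB_4(16) = 4^2. Bump = 25. G_2 = 24.
G_2 = 24. HB_5(24) = 4·5 + 4. Bump = 28. G_3 = 27.
G_3 = 27. HB_6(27) = 4·6 + 3. Bump = 31. G_4 = 30.
G_4 = 30. HB_7(30) = 4·7 + 2. Bump = 34. G_5 = 33.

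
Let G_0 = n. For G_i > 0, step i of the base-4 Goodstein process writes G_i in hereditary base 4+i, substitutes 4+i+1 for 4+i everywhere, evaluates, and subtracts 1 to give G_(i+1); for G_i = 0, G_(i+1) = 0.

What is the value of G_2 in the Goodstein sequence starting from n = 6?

6 —HB4→ 4 + 2 —bump→ 5 + 2 = 7 —(−1)→ 6
6 —HB5→ 5 + 1 —bump→ 6 + 1 = 7 —(−1)→ 6
6 —HB6→ 6 —bump→ 7 = 7 —(−1)→ 6

6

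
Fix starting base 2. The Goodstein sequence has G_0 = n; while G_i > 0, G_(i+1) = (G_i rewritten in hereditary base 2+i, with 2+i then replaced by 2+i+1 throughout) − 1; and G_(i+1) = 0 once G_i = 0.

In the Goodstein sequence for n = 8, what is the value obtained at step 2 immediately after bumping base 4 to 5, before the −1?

[0] 8 ≡ 2^(2 + 1) (base 2). Lift 3: 81. −1: 80.
[1] 80 ≡ 2·3^3 + 2·3^2 + 2·3 + 2 (base 3). Lift 4: 554. −1: 553.
[2] 553 ≡ 2·4^4 + 2·4^2 + 2·4 + 1 (base 4). Lift 5: 6311. −1: 6310.

6311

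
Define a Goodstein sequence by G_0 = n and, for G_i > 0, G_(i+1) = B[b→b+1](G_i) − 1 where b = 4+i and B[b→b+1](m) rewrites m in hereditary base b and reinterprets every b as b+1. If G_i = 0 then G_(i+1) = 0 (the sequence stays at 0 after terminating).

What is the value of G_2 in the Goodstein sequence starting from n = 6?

G_0=6  [base 4] 4 + 2  →[4↦5]→  5 + 2 = 7  −1 ⇒ G_1=6
G_1=6  [base 5] 5 + 1  →[5↦6]→  6 + 1 = 7  −1 ⇒ G_2=6
G_2=6  [base 6] 6  →[6↦7]→  7 = 7  −1 ⇒ G_3=6

6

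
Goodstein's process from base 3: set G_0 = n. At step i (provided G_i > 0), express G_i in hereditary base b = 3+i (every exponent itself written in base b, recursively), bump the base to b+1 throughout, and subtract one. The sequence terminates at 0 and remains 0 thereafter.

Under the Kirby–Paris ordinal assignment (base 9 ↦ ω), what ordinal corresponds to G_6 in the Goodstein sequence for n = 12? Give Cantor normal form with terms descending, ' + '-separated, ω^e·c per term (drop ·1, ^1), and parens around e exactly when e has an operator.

ω·7 + 6

base 3: 12 = 3^2 + 3; at 4: 4^2 + 4 = 20; next = 19
base 4: 19 = 4^2 + 3; at 5: 5^2 + 3 = 28; next = 27
base 5: 27 = 5^2 + 2; at 6: 6^2 + 2 = 38; next = 37
base 6: 37 = 6^2 + 1; at 7: 7^2 + 1 = 50; next = 49
base 7: 49 = 7^2; at 8: 8^2 = 64; next = 63
base 8: 63 = 7·8 + 7; at 9: 7·9 + 7 = 70; next = 69
base 9: 69 = 7·9 + 6; at 10: 7·10 + 6 = 76; next = 75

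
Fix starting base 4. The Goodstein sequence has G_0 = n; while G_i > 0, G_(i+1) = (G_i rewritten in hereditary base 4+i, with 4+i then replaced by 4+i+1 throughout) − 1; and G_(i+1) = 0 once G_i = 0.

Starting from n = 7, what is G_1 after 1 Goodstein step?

7

G_0=7  [base 4] 4 + 3  →[4↦5]→  5 + 3 = 8  −1 ⇒ G_1=7
G_1=7  [base 5] 5 + 2  →[5↦6]→  6 + 2 = 8  −1 ⇒ G_2=7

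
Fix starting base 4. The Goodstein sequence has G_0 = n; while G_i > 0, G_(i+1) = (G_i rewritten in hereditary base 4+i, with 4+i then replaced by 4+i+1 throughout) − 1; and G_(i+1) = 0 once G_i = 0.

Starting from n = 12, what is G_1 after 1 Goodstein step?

14

i=0: 12 = 3·4 (b=4); 4→5: 3·5 = 15; 15−1 = 14
i=1: 14 = 2·5 + 4 (b=5); 5→6: 2·6 + 4 = 16; 16−1 = 15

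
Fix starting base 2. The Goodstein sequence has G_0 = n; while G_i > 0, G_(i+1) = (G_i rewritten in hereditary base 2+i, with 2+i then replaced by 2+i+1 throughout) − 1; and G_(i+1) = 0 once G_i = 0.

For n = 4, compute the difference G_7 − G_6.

34

[0] 4 ≡ 2^2 (base 2). Lift 3: 27. −1: 26.
[1] 26 ≡ 2·3^2 + 2·3 + 2 (base 3). Lift 4: 42. −1: 41.
[2] 41 ≡ 2·4^2 + 2·4 + 1 (base 4). Lift 5: 61. −1: 60.
[3] 60 ≡ 2·5^2 + 2·5 (base 5). Lift 6: 84. −1: 83.
[4] 83 ≡ 2·6^2 + 6 + 5 (base 6). Lift 7: 110. −1: 109.
[5] 109 ≡ 2·7^2 + 7 + 4 (base 7). Lift 8: 140. −1: 139.
[6] 139 ≡ 2·8^2 + 8 + 3 (base 8). Lift 9: 174. −1: 173.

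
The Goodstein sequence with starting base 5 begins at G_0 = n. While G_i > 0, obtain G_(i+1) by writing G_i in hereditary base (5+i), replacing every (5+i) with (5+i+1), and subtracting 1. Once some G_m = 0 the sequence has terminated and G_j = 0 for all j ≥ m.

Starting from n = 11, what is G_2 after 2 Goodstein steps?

base 5: 11 = 2·5 + 1; at 6: 2·6 + 1 = 13; next = 12
base 6: 12 = 2·6; at 7: 2·7 = 14; next = 13
base 7: 13 = 7 + 6; at 8: 8 + 6 = 14; next = 13

13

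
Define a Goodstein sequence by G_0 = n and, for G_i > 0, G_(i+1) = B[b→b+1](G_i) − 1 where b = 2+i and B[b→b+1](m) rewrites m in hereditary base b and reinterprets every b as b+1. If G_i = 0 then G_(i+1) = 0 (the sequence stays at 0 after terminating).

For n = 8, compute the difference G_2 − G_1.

473

i=0: 8 = 2^(2 + 1) (b=2); 2→3: 3^(3 + 1) = 81; 81−1 = 80
i=1: 80 = 2·3^3 + 2·3^2 + 2·3 + 2 (b=3); 3→4: 2·4^4 + 2·4^2 + 2·4 + 2 = 554; 554−1 = 553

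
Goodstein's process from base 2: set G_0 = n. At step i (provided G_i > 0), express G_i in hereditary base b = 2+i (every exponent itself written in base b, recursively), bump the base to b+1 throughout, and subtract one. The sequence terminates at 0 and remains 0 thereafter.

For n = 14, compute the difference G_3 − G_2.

17469

G_0 = 14. HB_2(14) = 2^(2 + 1) + 2^2 + 2. Bump = 111. G_1 = 110.
G_1 = 110. HB_3(110) = 3^(3 + 1) + 3^3 + 2. Bump = 1282. G_2 = 1281.
G_2 = 1281. HB_4(1281) = 4^(4 + 1) + 4^4 + 1. Bump = 18751. G_3 = 18750.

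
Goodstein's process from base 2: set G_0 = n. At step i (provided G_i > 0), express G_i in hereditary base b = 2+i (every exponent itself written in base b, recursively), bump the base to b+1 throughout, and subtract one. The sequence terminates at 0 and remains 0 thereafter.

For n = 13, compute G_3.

G_0 = 13. HB_2(13) = 2^(2 + 1) + 2^2 + 1. Bump = 109. G_1 = 108.
G_1 = 108. HB_3(108) = 3^(3 + 1) + 3^3. Bump = 1280. G_2 = 1279.
G_2 = 1279. HB_4(1279) = 4^(4 + 1) + 3·4^3 + 3·4^2 + 3·4 + 3. Bump = 16093. G_3 = 16092.

16092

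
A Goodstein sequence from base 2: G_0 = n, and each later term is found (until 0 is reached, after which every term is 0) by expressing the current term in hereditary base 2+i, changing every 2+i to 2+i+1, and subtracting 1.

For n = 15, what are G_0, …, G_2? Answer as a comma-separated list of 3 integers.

15, 111, 1283

(0) 15|_2 = 2^(2 + 1) + 2^2 + 2 + 1 ↦ 3^(3 + 1) + 3^3 + 3 + 1|_3 = 112 ⇒ 111
(1) 111|_3 = 3^(3 + 1) + 3^3 + 3 ↦ 4^(4 + 1) + 4^4 + 4|_4 = 1284 ⇒ 1283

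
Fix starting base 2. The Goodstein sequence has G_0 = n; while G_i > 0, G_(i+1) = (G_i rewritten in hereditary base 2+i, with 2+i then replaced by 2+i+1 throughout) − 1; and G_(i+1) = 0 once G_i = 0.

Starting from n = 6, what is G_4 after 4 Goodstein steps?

46655

G_0 = 6. HB_2(6) = 2^2 + 2. Bump = 30. G_1 = 29.
G_1 = 29. HB_3(29) = 3^3 + 2. Bump = 258. G_2 = 257.
G_2 = 257. HB_4(257) = 4^4 + 1. Bump = 3126. G_3 = 3125.
G_3 = 3125. HB_5(3125) = 5^5. Bump = 46656. G_4 = 46655.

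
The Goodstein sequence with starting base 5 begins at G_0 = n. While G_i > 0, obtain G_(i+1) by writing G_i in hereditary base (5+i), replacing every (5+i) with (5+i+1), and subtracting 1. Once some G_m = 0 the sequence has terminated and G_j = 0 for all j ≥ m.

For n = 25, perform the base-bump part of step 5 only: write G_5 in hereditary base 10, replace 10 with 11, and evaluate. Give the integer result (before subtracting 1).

25 —HB5→ 5^2 —bump→ 6^2 = 36 —(−1)→ 35
35 —HB6→ 5·6 + 5 —bump→ 5·7 + 5 = 40 —(−1)→ 39
39 —HB7→ 5·7 + 4 —bump→ 5·8 + 4 = 44 —(−1)→ 43
43 —HB8→ 5·8 + 3 —bump→ 5·9 + 3 = 48 —(−1)→ 47
47 —HB9→ 5·9 + 2 —bump→ 5·10 + 2 = 52 —(−1)→ 51

56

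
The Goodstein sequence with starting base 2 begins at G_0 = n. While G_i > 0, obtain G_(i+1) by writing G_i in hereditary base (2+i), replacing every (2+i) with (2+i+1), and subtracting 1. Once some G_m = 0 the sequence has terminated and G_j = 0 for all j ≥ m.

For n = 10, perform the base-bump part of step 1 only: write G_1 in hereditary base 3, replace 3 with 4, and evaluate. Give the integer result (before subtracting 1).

1026

i=0: 10 = 2^(2 + 1) + 2 (b=2); 2→3: 3^(3 + 1) + 3 = 84; 84−1 = 83
i=1: 83 = 3^(3 + 1) + 2 (b=3); 3→4: 4^(4 + 1) + 2 = 1026; 1026−1 = 1025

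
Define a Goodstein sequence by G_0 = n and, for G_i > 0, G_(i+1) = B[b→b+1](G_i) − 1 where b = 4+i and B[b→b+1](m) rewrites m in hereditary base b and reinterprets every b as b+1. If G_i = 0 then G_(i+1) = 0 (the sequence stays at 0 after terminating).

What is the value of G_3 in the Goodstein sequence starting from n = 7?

7 —HB4→ 4 + 3 —bump→ 5 + 3 = 8 —(−1)→ 7
7 —HB5→ 5 + 2 —bump→ 6 + 2 = 8 —(−1)→ 7
7 —HB6→ 6 + 1 —bump→ 7 + 1 = 8 —(−1)→ 7
7 —HB7→ 7 —bump→ 8 = 8 —(−1)→ 7

7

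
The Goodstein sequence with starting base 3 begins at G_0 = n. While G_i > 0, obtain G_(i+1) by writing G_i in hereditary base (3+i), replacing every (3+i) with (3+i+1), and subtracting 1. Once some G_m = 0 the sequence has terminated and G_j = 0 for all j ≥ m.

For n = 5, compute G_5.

step 0: 5 = 3 + 2; sub 4 for 3: 4 + 2; = 6; G_1 = 6−1 = 5
step 1: 5 = 4 + 1; sub 5 for 4: 5 + 1; = 6; G_2 = 6−1 = 5
step 2: 5 = 5; sub 6 for 5: 6; = 6; G_3 = 6−1 = 5
step 3: 5 = 5; sub 7 for 6: 5; = 5; G_4 = 5−1 = 4
step 4: 4 = 4; sub 8 for 7: 4; = 4; G_5 = 4−1 = 3
step 5: 3 = 3; sub 9 for 8: 3; = 3; G_6 = 3−1 = 2

3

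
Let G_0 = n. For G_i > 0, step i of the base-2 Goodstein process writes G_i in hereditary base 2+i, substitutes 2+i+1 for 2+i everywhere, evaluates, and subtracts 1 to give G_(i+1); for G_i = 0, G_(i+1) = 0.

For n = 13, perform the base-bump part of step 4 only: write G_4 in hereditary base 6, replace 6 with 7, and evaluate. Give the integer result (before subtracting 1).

13 —HB2→ 2^(2 + 1) + 2^2 + 1 —bump→ 3^(3 + 1) + 3^3 + 1 = 109 —(−1)→ 108
108 —HB3→ 3^(3 + 1) + 3^3 —bump→ 4^(4 + 1) + 4^4 = 1280 —(−1)→ 1279
1279 —HB4→ 4^(4 + 1) + 3·4^3 + 3·4^2 + 3·4 + 3 —bump→ 5^(5 + 1) + 3·5^3 + 3·5^2 + 3·5 + 3 = 16093 —(−1)→ 16092
16092 —HB5→ 5^(5 + 1) + 3·5^3 + 3·5^2 + 3·5 + 2 —bump→ 6^(6 + 1) + 3·6^3 + 3·6^2 + 3·6 + 2 = 280712 —(−1)→ 280711

5765999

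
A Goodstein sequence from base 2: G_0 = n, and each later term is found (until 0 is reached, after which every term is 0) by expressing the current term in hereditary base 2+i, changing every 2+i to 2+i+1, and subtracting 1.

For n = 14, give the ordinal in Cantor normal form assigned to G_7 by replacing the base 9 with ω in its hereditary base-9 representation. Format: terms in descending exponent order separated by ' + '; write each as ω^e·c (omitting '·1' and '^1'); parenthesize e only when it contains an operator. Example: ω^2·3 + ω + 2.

base 2: 14 = 2^(2 + 1) + 2^2 + 2; at 3: 3^(3 + 1) + 3^3 + 3 = 111; next = 110
base 3: 110 = 3^(3 + 1) + 3^3 + 2; at 4: 4^(4 + 1) + 4^4 + 2 = 1282; next = 1281
base 4: 1281 = 4^(4 + 1) + 4^4 + 1; at 5: 5^(5 + 1) + 5^5 + 1 = 18751; next = 18750
base 5: 18750 = 5^(5 + 1) + 5^5; at 6: 6^(6 + 1) + 6^6 = 326592; next = 326591
base 6: 326591 = 6^(6 + 1) + 5·6^5 + 5·6^4 + 5·6^3 + 5·6^2 + 5·6 + 5; at 7: 7^(7 + 1) + 5·7^5 + 5·7^4 + 5·7^3 + 5·7^2 + 5·7 + 5 = 5862841; next = 5862840
base 7: 5862840 = 7^(7 + 1) + 5·7^5 + 5·7^4 + 5·7^3 + 5·7^2 + 5·7 + 4; at 8: 8^(8 + 1) + 5·8^5 + 5·8^4 + 5·8^3 + 5·8^2 + 5·8 + 4 = 134404972; next = 134404971
base 8: 134404971 = 8^(8 + 1) + 5·8^5 + 5·8^4 + 5·8^3 + 5·8^2 + 5·8 + 3; at 9: 9^(9 + 1) + 5·9^5 + 5·9^4 + 5·9^3 + 5·9^2 + 5·9 + 3 = 3487116549; next = 3487116548

ω^(ω + 1) + ω^5·5 + ω^4·5 + ω^3·5 + ω^2·5 + ω·5 + 2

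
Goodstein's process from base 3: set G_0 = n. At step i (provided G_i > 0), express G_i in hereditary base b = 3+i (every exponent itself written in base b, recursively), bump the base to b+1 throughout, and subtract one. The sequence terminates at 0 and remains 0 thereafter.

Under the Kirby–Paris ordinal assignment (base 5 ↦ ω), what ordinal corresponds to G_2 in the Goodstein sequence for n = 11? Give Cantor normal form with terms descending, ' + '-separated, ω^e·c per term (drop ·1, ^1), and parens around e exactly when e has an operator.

ω^2

G_0=11  [base 3] 3^2 + 2  →[3↦4]→  4^2 + 2 = 18  −1 ⇒ G_1=17
G_1=17  [base 4] 4^2 + 1  →[4↦5]→  5^2 + 1 = 26  −1 ⇒ G_2=25
G_2=25  [base 5] 5^2  →[5↦6]→  6^2 = 36  −1 ⇒ G_3=35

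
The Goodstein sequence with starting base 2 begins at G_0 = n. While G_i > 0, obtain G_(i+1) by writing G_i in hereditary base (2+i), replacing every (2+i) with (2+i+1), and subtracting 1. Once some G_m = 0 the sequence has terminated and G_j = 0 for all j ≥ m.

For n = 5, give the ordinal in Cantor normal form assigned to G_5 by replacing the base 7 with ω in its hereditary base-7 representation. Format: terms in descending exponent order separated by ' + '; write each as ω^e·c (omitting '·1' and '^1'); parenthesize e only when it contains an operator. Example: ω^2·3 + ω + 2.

ω^3·3 + ω^2·3 + ω·3

i=0: 5 = 2^2 + 1 (b=2); 2→3: 3^3 + 1 = 28; 28−1 = 27
i=1: 27 = 3^3 (b=3); 3→4: 4^4 = 256; 256−1 = 255
i=2: 255 = 3·4^3 + 3·4^2 + 3·4 + 3 (b=4); 4→5: 3·5^3 + 3·5^2 + 3·5 + 3 = 468; 468−1 = 467
i=3: 467 = 3·5^3 + 3·5^2 + 3·5 + 2 (b=5); 5→6: 3·6^3 + 3·6^2 + 3·6 + 2 = 776; 776−1 = 775
i=4: 775 = 3·6^3 + 3·6^2 + 3·6 + 1 (b=6); 6→7: 3·7^3 + 3·7^2 + 3·7 + 1 = 1198; 1198−1 = 1197
i=5: 1197 = 3·7^3 + 3·7^2 + 3·7 (b=7); 7→8: 3·8^3 + 3·8^2 + 3·8 = 1752; 1752−1 = 1751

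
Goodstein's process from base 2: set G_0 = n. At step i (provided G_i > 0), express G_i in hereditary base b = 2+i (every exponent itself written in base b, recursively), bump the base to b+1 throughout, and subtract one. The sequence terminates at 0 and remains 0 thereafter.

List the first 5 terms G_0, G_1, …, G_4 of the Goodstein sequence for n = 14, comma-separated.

14, 110, 1281, 18750, 326591

(0) 14|_2 = 2^(2 + 1) + 2^2 + 2 ↦ 3^(3 + 1) + 3^3 + 3|_3 = 111 ⇒ 110
(1) 110|_3 = 3^(3 + 1) + 3^3 + 2 ↦ 4^(4 + 1) + 4^4 + 2|_4 = 1282 ⇒ 1281
(2) 1281|_4 = 4^(4 + 1) + 4^4 + 1 ↦ 5^(5 + 1) + 5^5 + 1|_5 = 18751 ⇒ 18750
(3) 18750|_5 = 5^(5 + 1) + 5^5 ↦ 6^(6 + 1) + 6^6|_6 = 326592 ⇒ 326591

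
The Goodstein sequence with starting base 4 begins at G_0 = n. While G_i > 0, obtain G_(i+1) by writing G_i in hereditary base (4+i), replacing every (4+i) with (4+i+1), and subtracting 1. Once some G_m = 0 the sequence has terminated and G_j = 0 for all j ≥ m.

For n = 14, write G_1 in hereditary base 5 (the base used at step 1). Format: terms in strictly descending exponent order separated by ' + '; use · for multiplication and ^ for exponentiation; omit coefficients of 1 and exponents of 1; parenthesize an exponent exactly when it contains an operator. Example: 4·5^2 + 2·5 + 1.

3·5 + 1

14 —HB4→ 3·4 + 2 —bump→ 3·5 + 2 = 17 —(−1)→ 16
16 —HB5→ 3·5 + 1 —bump→ 3·6 + 1 = 19 —(−1)→ 18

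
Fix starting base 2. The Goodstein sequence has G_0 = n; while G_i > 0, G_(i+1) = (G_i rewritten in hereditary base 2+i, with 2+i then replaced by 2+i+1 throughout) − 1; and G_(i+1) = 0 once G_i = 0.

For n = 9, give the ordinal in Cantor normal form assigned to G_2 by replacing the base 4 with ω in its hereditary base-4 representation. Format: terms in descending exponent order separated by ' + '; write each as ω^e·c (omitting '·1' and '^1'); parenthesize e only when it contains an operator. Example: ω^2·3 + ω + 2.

base 2: 9 = 2^(2 + 1) + 1; at 3: 3^(3 + 1) + 1 = 82; next = 81
base 3: 81 = 3^(3 + 1); at 4: 4^(4 + 1) = 1024; next = 1023
base 4: 1023 = 3·4^4 + 3·4^3 + 3·4^2 + 3·4 + 3; at 5: 3·5^5 + 3·5^3 + 3·5^2 + 3·5 + 3 = 9843; next = 9842

ω^ω·3 + ω^3·3 + ω^2·3 + ω·3 + 3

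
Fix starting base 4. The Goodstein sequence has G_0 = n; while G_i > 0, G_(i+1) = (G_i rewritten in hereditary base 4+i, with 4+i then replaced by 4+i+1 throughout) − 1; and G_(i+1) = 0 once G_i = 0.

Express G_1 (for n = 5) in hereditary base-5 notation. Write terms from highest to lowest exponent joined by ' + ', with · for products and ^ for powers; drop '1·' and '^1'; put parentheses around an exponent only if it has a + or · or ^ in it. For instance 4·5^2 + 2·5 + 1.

5

G_0 = 5. HB_4(5) = 4 + 1. Bump = 6. G_1 = 5.
G_1 = 5. HB_5(5) = 5. Bump = 6. G_2 = 5.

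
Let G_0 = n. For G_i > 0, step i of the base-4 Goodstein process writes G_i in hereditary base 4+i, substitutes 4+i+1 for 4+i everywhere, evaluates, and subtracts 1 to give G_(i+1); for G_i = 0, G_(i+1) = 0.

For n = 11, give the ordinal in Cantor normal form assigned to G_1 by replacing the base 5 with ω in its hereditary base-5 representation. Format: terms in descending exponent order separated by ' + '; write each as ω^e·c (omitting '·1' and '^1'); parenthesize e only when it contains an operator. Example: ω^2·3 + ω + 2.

ω·2 + 2

i=0: 11 = 2·4 + 3 (b=4); 4→5: 2·5 + 3 = 13; 13−1 = 12
i=1: 12 = 2·5 + 2 (b=5); 5→6: 2·6 + 2 = 14; 14−1 = 13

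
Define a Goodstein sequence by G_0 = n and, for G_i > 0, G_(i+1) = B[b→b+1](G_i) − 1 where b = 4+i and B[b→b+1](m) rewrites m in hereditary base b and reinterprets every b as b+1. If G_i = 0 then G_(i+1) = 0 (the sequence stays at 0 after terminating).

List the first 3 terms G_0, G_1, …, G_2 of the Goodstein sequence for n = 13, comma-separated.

13, 15, 17

13 —HB4→ 3·4 + 1 —bump→ 3·5 + 1 = 16 —(−1)→ 15
15 —HB5→ 3·5 —bump→ 3·6 = 18 —(−1)→ 17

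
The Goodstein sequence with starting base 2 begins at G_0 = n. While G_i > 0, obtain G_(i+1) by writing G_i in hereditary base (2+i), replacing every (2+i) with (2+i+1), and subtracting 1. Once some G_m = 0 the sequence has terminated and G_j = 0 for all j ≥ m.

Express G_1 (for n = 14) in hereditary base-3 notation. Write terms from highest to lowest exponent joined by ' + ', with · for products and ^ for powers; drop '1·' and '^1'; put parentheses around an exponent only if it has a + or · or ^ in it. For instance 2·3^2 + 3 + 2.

G_0 = 14. HB_2(14) = 2^(2 + 1) + 2^2 + 2. Bump = 111. G_1 = 110.
G_1 = 110. HB_3(110) = 3^(3 + 1) + 3^3 + 2. Bump = 1282. G_2 = 1281.

3^(3 + 1) + 3^3 + 2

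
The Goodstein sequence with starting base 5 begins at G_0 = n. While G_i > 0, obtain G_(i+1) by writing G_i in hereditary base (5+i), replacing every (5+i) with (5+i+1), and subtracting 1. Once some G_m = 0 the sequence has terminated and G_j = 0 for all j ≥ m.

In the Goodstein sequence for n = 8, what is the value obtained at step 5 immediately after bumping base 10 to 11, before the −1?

8 —HB5→ 5 + 3 —bump→ 6 + 3 = 9 —(−1)→ 8
8 —HB6→ 6 + 2 —bump→ 7 + 2 = 9 —(−1)→ 8
8 —HB7→ 7 + 1 —bump→ 8 + 1 = 9 —(−1)→ 8
8 —HB8→ 8 —bump→ 9 = 9 —(−1)→ 8
8 —HB9→ 8 —bump→ 8 = 8 —(−1)→ 7
7 —HB10→ 7 —bump→ 7 = 7 —(−1)→ 6

7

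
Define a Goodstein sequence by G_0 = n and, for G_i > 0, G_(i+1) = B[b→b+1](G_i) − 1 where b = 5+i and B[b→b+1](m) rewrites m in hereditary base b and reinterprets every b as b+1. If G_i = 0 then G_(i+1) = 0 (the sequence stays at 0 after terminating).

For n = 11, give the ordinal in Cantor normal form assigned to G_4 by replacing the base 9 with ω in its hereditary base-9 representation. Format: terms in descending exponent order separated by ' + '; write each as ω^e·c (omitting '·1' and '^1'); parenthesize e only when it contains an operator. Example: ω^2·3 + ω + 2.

step 0: 11 = 2·5 + 1; sub 6 for 5: 2·6 + 1; = 13; G_1 = 13−1 = 12
step 1: 12 = 2·6; sub 7 for 6: 2·7; = 14; G_2 = 14−1 = 13
step 2: 13 = 7 + 6; sub 8 for 7: 8 + 6; = 14; G_3 = 14−1 = 13
step 3: 13 = 8 + 5; sub 9 for 8: 9 + 5; = 14; G_4 = 14−1 = 13
step 4: 13 = 9 + 4; sub 10 for 9: 10 + 4; = 14; G_5 = 14−1 = 13

ω + 4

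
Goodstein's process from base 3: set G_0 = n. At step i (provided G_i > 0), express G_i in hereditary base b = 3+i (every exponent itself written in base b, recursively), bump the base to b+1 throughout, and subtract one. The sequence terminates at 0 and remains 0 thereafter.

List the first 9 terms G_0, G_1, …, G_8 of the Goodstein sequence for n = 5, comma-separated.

5, 5, 5, 5, 4, 3, 2, 1, 0

[0] 5 ≡ 3 + 2 (base 3). Lift 4: 6. −1: 5.
[1] 5 ≡ 4 + 1 (base 4). Lift 5: 6. −1: 5.
[2] 5 ≡ 5 (base 5). Lift 6: 6. −1: 5.
[3] 5 ≡ 5 (base 6). Lift 7: 5. −1: 4.
[4] 4 ≡ 4 (base 7). Lift 8: 4. −1: 3.
[5] 3 ≡ 3 (base 8). Lift 9: 3. −1: 2.
[6] 2 ≡ 2 (base 9). Lift 10: 2. −1: 1.
[7] 1 ≡ 1 (base 10). Lift 11: 1. −1: 0.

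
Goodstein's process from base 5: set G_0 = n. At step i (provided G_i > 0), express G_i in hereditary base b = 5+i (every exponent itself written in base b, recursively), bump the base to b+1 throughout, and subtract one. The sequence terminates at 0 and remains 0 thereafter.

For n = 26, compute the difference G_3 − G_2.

(0) 26|_5 = 5^2 + 1 ↦ 6^2 + 1|_6 = 37 ⇒ 36
(1) 36|_6 = 6^2 ↦ 7^2|_7 = 49 ⇒ 48
(2) 48|_7 = 6·7 + 6 ↦ 6·8 + 6|_8 = 54 ⇒ 53

5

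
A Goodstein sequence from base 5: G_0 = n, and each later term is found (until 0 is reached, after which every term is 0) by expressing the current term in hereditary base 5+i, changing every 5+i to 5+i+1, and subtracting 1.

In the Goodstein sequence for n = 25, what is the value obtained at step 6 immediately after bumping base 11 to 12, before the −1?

base 5: 25 = 5^2; at 6: 6^2 = 36; next = 35
base 6: 35 = 5·6 + 5; at 7: 5·7 + 5 = 40; next = 39
base 7: 39 = 5·7 + 4; at 8: 5·8 + 4 = 44; next = 43
base 8: 43 = 5·8 + 3; at 9: 5·9 + 3 = 48; next = 47
base 9: 47 = 5·9 + 2; at 10: 5·10 + 2 = 52; next = 51
base 10: 51 = 5·10 + 1; at 11: 5·11 + 1 = 56; next = 55

60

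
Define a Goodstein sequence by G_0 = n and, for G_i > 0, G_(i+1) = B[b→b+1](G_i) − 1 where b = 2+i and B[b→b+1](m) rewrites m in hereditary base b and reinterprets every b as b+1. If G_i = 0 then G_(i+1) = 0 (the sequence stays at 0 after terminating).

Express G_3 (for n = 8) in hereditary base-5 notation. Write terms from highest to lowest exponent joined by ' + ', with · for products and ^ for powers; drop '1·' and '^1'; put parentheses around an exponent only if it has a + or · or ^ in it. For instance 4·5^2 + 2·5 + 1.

2·5^5 + 2·5^2 + 2·5

step 0: 8 = 2^(2 + 1); sub 3 for 2: 3^(3 + 1); = 81; G_1 = 81−1 = 80
step 1: 80 = 2·3^3 + 2·3^2 + 2·3 + 2; sub 4 for 3: 2·4^4 + 2·4^2 + 2·4 + 2; = 554; G_2 = 554−1 = 553
step 2: 553 = 2·4^4 + 2·4^2 + 2·4 + 1; sub 5 for 4: 2·5^5 + 2·5^2 + 2·5 + 1; = 6311; G_3 = 6311−1 = 6310
step 3: 6310 = 2·5^5 + 2·5^2 + 2·5; sub 6 for 5: 2·6^6 + 2·6^2 + 2·6; = 93396; G_4 = 93396−1 = 93395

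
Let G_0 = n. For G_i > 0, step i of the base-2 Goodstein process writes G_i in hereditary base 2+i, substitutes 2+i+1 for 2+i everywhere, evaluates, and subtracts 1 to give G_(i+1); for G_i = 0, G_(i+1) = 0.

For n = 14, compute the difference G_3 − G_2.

17469

14 —HB2→ 2^(2 + 1) + 2^2 + 2 —bump→ 3^(3 + 1) + 3^3 + 3 = 111 —(−1)→ 110
110 —HB3→ 3^(3 + 1) + 3^3 + 2 —bump→ 4^(4 + 1) + 4^4 + 2 = 1282 —(−1)→ 1281
1281 —HB4→ 4^(4 + 1) + 4^4 + 1 —bump→ 5^(5 + 1) + 5^5 + 1 = 18751 —(−1)→ 18750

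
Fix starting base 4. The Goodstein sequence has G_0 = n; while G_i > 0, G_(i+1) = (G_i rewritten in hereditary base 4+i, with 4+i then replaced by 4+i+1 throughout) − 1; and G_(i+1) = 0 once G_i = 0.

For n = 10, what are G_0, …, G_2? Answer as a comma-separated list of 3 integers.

G_0 = 10. HB_4(10) = 2·4 + 2. Bump = 12. G_1 = 11.
G_1 = 11. HB_5(11) = 2·5 + 1. Bump = 13. G_2 = 12.

10, 11, 12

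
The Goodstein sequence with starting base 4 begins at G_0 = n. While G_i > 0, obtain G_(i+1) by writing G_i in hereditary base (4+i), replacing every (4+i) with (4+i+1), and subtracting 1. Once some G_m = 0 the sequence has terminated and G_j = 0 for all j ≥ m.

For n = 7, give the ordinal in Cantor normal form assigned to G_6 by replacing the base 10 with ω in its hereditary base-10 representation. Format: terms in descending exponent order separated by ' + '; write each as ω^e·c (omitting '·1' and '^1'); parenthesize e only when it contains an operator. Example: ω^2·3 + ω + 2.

5

G_0 = 7. HB_4(7) = 4 + 3. Bump = 8. G_1 = 7.
G_1 = 7. HB_5(7) = 5 + 2. Bump = 8. G_2 = 7.
G_2 = 7. HB_6(7) = 6 + 1. Bump = 8. G_3 = 7.
G_3 = 7. HB_7(7) = 7. Bump = 8. G_4 = 7.
G_4 = 7. HB_8(7) = 7. Bump = 7. G_5 = 6.
G_5 = 6. HB_9(6) = 6. Bump = 6. G_6 = 5.
G_6 = 5. HB_10(5) = 5. Bump = 5. G_7 = 4.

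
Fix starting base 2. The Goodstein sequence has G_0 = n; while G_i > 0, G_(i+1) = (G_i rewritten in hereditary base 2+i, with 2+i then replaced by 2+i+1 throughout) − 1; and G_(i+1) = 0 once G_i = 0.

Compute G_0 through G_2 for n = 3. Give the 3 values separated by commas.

3, 3, 3

i=0: 3 = 2 + 1 (b=2); 2→3: 3 + 1 = 4; 4−1 = 3
i=1: 3 = 3 (b=3); 3→4: 4 = 4; 4−1 = 3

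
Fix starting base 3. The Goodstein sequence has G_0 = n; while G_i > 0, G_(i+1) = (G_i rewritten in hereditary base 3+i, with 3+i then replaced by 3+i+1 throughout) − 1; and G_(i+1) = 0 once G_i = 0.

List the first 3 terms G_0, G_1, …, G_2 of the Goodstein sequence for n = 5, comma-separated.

5, 5, 5

(0) 5|_3 = 3 + 2 ↦ 4 + 2|_4 = 6 ⇒ 5
(1) 5|_4 = 4 + 1 ↦ 5 + 1|_5 = 6 ⇒ 5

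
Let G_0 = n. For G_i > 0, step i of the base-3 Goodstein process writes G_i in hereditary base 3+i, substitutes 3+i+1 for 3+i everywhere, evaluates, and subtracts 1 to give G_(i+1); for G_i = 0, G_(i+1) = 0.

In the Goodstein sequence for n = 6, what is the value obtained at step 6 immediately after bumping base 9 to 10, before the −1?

6

G_0=6  [base 3] 2·3  →[3↦4]→  2·4 = 8  −1 ⇒ G_1=7
G_1=7  [base 4] 4 + 3  →[4↦5]→  5 + 3 = 8  −1 ⇒ G_2=7
G_2=7  [base 5] 5 + 2  →[5↦6]→  6 + 2 = 8  −1 ⇒ G_3=7
G_3=7  [base 6] 6 + 1  →[6↦7]→  7 + 1 = 8  −1 ⇒ G_4=7
G_4=7  [base 7] 7  →[7↦8]→  8 = 8  −1 ⇒ G_5=7
G_5=7  [base 8] 7  →[8↦9]→  7 = 7  −1 ⇒ G_6=6
G_6=6  [base 9] 6  →[9↦10]→  6 = 6  −1 ⇒ G_7=5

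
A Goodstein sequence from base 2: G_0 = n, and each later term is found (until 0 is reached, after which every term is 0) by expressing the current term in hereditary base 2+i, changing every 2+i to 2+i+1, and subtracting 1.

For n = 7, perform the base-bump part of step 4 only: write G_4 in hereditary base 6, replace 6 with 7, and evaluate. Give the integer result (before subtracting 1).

[0] 7 ≡ 2^2 + 2 + 1 (base 2). Lift 3: 31. −1: 30.
[1] 30 ≡ 3^3 + 3 (base 3). Lift 4: 260. −1: 259.
[2] 259 ≡ 4^4 + 3 (base 4). Lift 5: 3128. −1: 3127.
[3] 3127 ≡ 5^5 + 2 (base 5). Lift 6: 46658. −1: 46657.
[4] 46657 ≡ 6^6 + 1 (base 6). Lift 7: 823544. −1: 823543.

823544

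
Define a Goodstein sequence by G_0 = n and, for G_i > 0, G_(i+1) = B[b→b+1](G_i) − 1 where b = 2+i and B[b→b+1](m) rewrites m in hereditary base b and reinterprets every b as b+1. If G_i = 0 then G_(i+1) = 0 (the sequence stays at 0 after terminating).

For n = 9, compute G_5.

2471826

step 0: 9 = 2^(2 + 1) + 1; sub 3 for 2: 3^(3 + 1) + 1; = 82; G_1 = 82−1 = 81
step 1: 81 = 3^(3 + 1); sub 4 for 3: 4^(4 + 1); = 1024; G_2 = 1024−1 = 1023
step 2: 1023 = 3·4^4 + 3·4^3 + 3·4^2 + 3·4 + 3; sub 5 for 4: 3·5^5 + 3·5^3 + 3·5^2 + 3·5 + 3; = 9843; G_3 = 9843−1 = 9842
step 3: 9842 = 3·5^5 + 3·5^3 + 3·5^2 + 3·5 + 2; sub 6 for 5: 3·6^6 + 3·6^3 + 3·6^2 + 3·6 + 2; = 140744; G_4 = 140744−1 = 140743
step 4: 140743 = 3·6^6 + 3·6^3 + 3·6^2 + 3·6 + 1; sub 7 for 6: 3·7^7 + 3·7^3 + 3·7^2 + 3·7 + 1; = 2471827; G_5 = 2471827−1 = 2471826
step 5: 2471826 = 3·7^7 + 3·7^3 + 3·7^2 + 3·7; sub 8 for 7: 3·8^8 + 3·8^3 + 3·8^2 + 3·8; = 50333400; G_6 = 50333400−1 = 50333399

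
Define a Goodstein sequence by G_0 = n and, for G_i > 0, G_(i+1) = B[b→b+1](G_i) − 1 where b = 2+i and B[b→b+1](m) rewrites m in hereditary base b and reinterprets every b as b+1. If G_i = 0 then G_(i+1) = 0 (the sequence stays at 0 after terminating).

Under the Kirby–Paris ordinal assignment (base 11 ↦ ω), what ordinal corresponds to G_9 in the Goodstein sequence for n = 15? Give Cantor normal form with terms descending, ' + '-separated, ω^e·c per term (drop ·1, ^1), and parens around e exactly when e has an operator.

[0] 15 ≡ 2^(2 + 1) + 2^2 + 2 + 1 (base 2). Lift 3: 112. −1: 111.
[1] 111 ≡ 3^(3 + 1) + 3^3 + 3 (base 3). Lift 4: 1284. −1: 1283.
[2] 1283 ≡ 4^(4 + 1) + 4^4 + 3 (base 4). Lift 5: 18753. −1: 18752.
[3] 18752 ≡ 5^(5 + 1) + 5^5 + 2 (base 5). Lift 6: 326594. −1: 326593.
[4] 326593 ≡ 6^(6 + 1) + 6^6 + 1 (base 6). Lift 7: 6588345. −1: 6588344.
[5] 6588344 ≡ 7^(7 + 1) + 7^7 (base 7). Lift 8: 150994944. −1: 150994943.
[6] 150994943 ≡ 8^(8 + 1) + 7·8^7 + 7·8^6 + 7·8^5 + 7·8^4 + 7·8^3 + 7·8^2 + 7·8 + 7 (base 8). Lift 9: 3524450281. −1: 3524450280.
[7] 3524450280 ≡ 9^(9 + 1) + 7·9^7 + 7·9^6 + 7·9^5 + 7·9^4 + 7·9^3 + 7·9^2 + 7·9 + 6 (base 9). Lift 10: 100077777776. −1: 100077777775.
[8] 100077777775 ≡ 10^(10 + 1) + 7·10^7 + 7·10^6 + 7·10^5 + 7·10^4 + 7·10^3 + 7·10^2 + 7·10 + 5 (base 10). Lift 11: 3138578427935. −1: 3138578427934.

ω^(ω + 1) + ω^7·7 + ω^6·7 + ω^5·7 + ω^4·7 + ω^3·7 + ω^2·7 + ω·7 + 4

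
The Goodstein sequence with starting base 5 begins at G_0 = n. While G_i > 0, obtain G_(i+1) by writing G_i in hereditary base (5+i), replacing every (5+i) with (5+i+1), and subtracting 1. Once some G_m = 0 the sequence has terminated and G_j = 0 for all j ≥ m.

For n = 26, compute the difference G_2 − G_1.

12

step 0: 26 = 5^2 + 1; sub 6 for 5: 6^2 + 1; = 37; G_1 = 37−1 = 36
step 1: 36 = 6^2; sub 7 for 6: 7^2; = 49; G_2 = 49−1 = 48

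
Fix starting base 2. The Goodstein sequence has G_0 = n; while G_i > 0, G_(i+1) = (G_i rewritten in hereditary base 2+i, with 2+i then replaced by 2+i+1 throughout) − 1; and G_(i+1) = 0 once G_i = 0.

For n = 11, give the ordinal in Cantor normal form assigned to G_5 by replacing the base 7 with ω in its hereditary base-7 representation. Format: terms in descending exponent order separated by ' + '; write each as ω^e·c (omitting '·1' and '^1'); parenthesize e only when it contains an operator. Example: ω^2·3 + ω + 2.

11 —HB2→ 2^(2 + 1) + 2 + 1 —bump→ 3^(3 + 1) + 3 + 1 = 85 —(−1)→ 84
84 —HB3→ 3^(3 + 1) + 3 —bump→ 4^(4 + 1) + 4 = 1028 —(−1)→ 1027
1027 —HB4→ 4^(4 + 1) + 3 —bump→ 5^(5 + 1) + 3 = 15628 —(−1)→ 15627
15627 —HB5→ 5^(5 + 1) + 2 —bump→ 6^(6 + 1) + 2 = 279938 —(−1)→ 279937
279937 —HB6→ 6^(6 + 1) + 1 —bump→ 7^(7 + 1) + 1 = 5764802 —(−1)→ 5764801
5764801 —HB7→ 7^(7 + 1) —bump→ 8^(8 + 1) = 134217728 —(−1)→ 134217727

ω^(ω + 1)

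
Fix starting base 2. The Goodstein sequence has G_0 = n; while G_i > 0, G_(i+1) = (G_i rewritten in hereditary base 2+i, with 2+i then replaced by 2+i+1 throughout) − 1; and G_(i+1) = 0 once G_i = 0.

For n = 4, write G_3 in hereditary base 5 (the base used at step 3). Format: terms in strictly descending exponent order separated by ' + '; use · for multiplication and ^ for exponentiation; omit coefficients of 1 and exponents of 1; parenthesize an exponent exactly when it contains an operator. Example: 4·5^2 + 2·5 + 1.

G_0 = 4. HB_2(4) = 2^2. Bump = 27. G_1 = 26.
G_1 = 26. HB_3(26) = 2·3^2 + 2·3 + 2. Bump = 42. G_2 = 41.
G_2 = 41. HB_4(41) = 2·4^2 + 2·4 + 1. Bump = 61. G_3 = 60.
G_3 = 60. HB_5(60) = 2·5^2 + 2·5. Bump = 84. G_4 = 83.

2·5^2 + 2·5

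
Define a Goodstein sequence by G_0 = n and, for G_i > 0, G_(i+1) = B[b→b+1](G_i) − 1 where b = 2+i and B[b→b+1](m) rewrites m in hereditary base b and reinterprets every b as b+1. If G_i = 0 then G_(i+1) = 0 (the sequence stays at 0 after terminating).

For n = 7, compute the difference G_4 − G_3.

G_0 = 7. HB_2(7) = 2^2 + 2 + 1. Bump = 31. G_1 = 30.
G_1 = 30. HB_3(30) = 3^3 + 3. Bump = 260. G_2 = 259.
G_2 = 259. HB_4(259) = 4^4 + 3. Bump = 3128. G_3 = 3127.
G_3 = 3127. HB_5(3127) = 5^5 + 2. Bump = 46658. G_4 = 46657.

43530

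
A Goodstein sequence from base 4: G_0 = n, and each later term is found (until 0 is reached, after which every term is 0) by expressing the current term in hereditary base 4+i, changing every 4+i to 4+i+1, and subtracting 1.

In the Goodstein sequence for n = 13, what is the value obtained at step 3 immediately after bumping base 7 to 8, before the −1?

20

i=0: 13 = 3·4 + 1 (b=4); 4→5: 3·5 + 1 = 16; 16−1 = 15
i=1: 15 = 3·5 (b=5); 5→6: 3·6 = 18; 18−1 = 17
i=2: 17 = 2·6 + 5 (b=6); 6→7: 2·7 + 5 = 19; 19−1 = 18
i=3: 18 = 2·7 + 4 (b=7); 7→8: 2·8 + 4 = 20; 20−1 = 19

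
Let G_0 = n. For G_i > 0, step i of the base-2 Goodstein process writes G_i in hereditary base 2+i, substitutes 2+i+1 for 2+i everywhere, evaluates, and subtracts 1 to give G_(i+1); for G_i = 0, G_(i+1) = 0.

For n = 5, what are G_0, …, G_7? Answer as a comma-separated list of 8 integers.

5, 27, 255, 467, 775, 1197, 1751, 2454

G_0 = 5. HB_2(5) = 2^2 + 1. Bump = 28. G_1 = 27.
G_1 = 27. HB_3(27) = 3^3. Bump = 256. G_2 = 255.
G_2 = 255. HB_4(255) = 3·4^3 + 3·4^2 + 3·4 + 3. Bump = 468. G_3 = 467.
G_3 = 467. HB_5(467) = 3·5^3 + 3·5^2 + 3·5 + 2. Bump = 776. G_4 = 775.
G_4 = 775. HB_6(775) = 3·6^3 + 3·6^2 + 3·6 + 1. Bump = 1198. G_5 = 1197.
G_5 = 1197. HB_7(1197) = 3·7^3 + 3·7^2 + 3·7. Bump = 1752. G_6 = 1751.
G_6 = 1751. HB_8(1751) = 3·8^3 + 3·8^2 + 2·8 + 7. Bump = 2455. G_7 = 2454.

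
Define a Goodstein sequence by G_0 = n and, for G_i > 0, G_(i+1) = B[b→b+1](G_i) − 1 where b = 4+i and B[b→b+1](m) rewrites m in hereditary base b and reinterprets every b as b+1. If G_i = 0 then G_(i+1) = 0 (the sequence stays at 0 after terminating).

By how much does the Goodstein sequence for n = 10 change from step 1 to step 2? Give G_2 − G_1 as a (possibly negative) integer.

[0] 10 ≡ 2·4 + 2 (base 4). Lift 5: 12. −1: 11.
[1] 11 ≡ 2·5 + 1 (base 5). Lift 6: 13. −1: 12.

1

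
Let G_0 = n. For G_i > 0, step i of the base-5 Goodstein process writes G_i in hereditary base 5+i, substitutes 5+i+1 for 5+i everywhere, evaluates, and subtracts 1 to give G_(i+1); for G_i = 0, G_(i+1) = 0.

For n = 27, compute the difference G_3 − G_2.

14

base 5: 27 = 5^2 + 2; at 6: 6^2 + 2 = 38; next = 37
base 6: 37 = 6^2 + 1; at 7: 7^2 + 1 = 50; next = 49
base 7: 49 = 7^2; at 8: 8^2 = 64; next = 63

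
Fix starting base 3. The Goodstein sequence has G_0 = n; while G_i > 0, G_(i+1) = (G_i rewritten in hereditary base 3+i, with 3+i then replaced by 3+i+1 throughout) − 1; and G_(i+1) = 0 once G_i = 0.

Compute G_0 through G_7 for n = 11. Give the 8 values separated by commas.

base 3: 11 = 3^2 + 2; at 4: 4^2 + 2 = 18; next = 17
base 4: 17 = 4^2 + 1; at 5: 5^2 + 1 = 26; next = 25
base 5: 25 = 5^2; at 6: 6^2 = 36; next = 35
base 6: 35 = 5·6 + 5; at 7: 5·7 + 5 = 40; next = 39
base 7: 39 = 5·7 + 4; at 8: 5·8 + 4 = 44; next = 43
base 8: 43 = 5·8 + 3; at 9: 5·9 + 3 = 48; next = 47
base 9: 47 = 5·9 + 2; at 10: 5·10 + 2 = 52; next = 51

11, 17, 25, 35, 39, 43, 47, 51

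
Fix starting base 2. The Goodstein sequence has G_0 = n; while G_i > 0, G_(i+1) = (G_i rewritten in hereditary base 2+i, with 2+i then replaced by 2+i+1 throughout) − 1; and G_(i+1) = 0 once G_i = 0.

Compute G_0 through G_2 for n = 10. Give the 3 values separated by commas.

G_0 = 10. HB_2(10) = 2^(2 + 1) + 2. Bump = 84. G_1 = 83.
G_1 = 83. HB_3(83) = 3^(3 + 1) + 2. Bump = 1026. G_2 = 1025.

10, 83, 1025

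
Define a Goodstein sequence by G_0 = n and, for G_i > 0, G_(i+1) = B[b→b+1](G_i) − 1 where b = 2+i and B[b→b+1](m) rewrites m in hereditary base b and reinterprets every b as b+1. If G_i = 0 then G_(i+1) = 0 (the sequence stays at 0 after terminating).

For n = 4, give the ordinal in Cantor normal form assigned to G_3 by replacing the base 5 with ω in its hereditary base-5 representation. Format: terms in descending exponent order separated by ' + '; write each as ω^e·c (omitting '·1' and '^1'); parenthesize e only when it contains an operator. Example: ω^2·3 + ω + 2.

step 0: 4 = 2^2; sub 3 for 2: 3^3; = 27; G_1 = 27−1 = 26
step 1: 26 = 2·3^2 + 2·3 + 2; sub 4 for 3: 2·4^2 + 2·4 + 2; = 42; G_2 = 42−1 = 41
step 2: 41 = 2·4^2 + 2·4 + 1; sub 5 for 4: 2·5^2 + 2·5 + 1; = 61; G_3 = 61−1 = 60

ω^2·2 + ω·2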